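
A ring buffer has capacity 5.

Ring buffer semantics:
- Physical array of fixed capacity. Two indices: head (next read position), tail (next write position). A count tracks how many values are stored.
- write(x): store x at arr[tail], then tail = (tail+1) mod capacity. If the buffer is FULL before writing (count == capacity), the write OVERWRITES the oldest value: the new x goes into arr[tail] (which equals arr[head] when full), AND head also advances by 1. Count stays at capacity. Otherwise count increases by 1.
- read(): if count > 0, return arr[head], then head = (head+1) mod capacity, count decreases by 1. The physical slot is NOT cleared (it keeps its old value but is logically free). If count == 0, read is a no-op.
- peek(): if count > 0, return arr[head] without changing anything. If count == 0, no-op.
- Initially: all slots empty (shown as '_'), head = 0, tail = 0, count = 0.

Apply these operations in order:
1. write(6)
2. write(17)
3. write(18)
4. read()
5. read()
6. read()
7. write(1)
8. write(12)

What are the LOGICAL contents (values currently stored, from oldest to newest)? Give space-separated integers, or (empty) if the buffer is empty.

After op 1 (write(6)): arr=[6 _ _ _ _] head=0 tail=1 count=1
After op 2 (write(17)): arr=[6 17 _ _ _] head=0 tail=2 count=2
After op 3 (write(18)): arr=[6 17 18 _ _] head=0 tail=3 count=3
After op 4 (read()): arr=[6 17 18 _ _] head=1 tail=3 count=2
After op 5 (read()): arr=[6 17 18 _ _] head=2 tail=3 count=1
After op 6 (read()): arr=[6 17 18 _ _] head=3 tail=3 count=0
After op 7 (write(1)): arr=[6 17 18 1 _] head=3 tail=4 count=1
After op 8 (write(12)): arr=[6 17 18 1 12] head=3 tail=0 count=2

Answer: 1 12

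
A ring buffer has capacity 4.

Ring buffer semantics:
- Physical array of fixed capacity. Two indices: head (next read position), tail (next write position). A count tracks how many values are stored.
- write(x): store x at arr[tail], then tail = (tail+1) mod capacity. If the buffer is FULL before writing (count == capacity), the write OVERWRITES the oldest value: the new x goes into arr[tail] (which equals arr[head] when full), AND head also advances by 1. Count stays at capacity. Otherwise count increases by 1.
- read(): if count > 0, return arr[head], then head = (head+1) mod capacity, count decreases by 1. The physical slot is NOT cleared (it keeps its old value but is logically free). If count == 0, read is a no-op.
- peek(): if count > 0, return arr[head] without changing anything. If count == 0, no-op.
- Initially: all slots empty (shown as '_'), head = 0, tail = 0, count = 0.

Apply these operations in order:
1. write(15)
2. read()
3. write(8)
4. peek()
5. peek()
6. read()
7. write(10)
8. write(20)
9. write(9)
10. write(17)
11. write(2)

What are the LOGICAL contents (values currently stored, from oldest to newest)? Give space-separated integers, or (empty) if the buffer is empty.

Answer: 20 9 17 2

Derivation:
After op 1 (write(15)): arr=[15 _ _ _] head=0 tail=1 count=1
After op 2 (read()): arr=[15 _ _ _] head=1 tail=1 count=0
After op 3 (write(8)): arr=[15 8 _ _] head=1 tail=2 count=1
After op 4 (peek()): arr=[15 8 _ _] head=1 tail=2 count=1
After op 5 (peek()): arr=[15 8 _ _] head=1 tail=2 count=1
After op 6 (read()): arr=[15 8 _ _] head=2 tail=2 count=0
After op 7 (write(10)): arr=[15 8 10 _] head=2 tail=3 count=1
After op 8 (write(20)): arr=[15 8 10 20] head=2 tail=0 count=2
After op 9 (write(9)): arr=[9 8 10 20] head=2 tail=1 count=3
After op 10 (write(17)): arr=[9 17 10 20] head=2 tail=2 count=4
After op 11 (write(2)): arr=[9 17 2 20] head=3 tail=3 count=4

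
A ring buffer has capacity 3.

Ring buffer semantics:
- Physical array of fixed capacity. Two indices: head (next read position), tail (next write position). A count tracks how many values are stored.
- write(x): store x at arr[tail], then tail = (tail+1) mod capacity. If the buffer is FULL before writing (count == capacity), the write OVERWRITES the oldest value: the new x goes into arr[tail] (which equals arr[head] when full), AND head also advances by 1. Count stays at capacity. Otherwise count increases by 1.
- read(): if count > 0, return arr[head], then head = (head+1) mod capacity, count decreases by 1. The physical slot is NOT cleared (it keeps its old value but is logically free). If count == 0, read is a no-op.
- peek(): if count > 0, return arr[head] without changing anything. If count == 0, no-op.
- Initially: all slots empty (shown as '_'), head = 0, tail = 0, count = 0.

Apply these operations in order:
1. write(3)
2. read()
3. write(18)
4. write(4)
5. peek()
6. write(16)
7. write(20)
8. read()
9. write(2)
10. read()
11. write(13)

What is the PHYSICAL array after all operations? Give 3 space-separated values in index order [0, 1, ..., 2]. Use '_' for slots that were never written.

After op 1 (write(3)): arr=[3 _ _] head=0 tail=1 count=1
After op 2 (read()): arr=[3 _ _] head=1 tail=1 count=0
After op 3 (write(18)): arr=[3 18 _] head=1 tail=2 count=1
After op 4 (write(4)): arr=[3 18 4] head=1 tail=0 count=2
After op 5 (peek()): arr=[3 18 4] head=1 tail=0 count=2
After op 6 (write(16)): arr=[16 18 4] head=1 tail=1 count=3
After op 7 (write(20)): arr=[16 20 4] head=2 tail=2 count=3
After op 8 (read()): arr=[16 20 4] head=0 tail=2 count=2
After op 9 (write(2)): arr=[16 20 2] head=0 tail=0 count=3
After op 10 (read()): arr=[16 20 2] head=1 tail=0 count=2
After op 11 (write(13)): arr=[13 20 2] head=1 tail=1 count=3

Answer: 13 20 2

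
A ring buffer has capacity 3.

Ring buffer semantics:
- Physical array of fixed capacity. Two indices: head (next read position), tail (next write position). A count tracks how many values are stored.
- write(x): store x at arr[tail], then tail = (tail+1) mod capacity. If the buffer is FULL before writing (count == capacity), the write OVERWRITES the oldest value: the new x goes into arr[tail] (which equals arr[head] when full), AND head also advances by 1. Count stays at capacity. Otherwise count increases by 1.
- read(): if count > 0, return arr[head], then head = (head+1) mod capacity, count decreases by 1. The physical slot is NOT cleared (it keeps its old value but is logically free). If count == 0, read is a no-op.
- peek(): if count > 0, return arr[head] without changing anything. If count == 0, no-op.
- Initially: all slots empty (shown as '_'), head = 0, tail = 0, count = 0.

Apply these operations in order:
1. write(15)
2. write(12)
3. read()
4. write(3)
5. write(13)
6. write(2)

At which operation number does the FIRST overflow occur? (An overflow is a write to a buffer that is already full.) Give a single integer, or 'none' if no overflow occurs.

Answer: 6

Derivation:
After op 1 (write(15)): arr=[15 _ _] head=0 tail=1 count=1
After op 2 (write(12)): arr=[15 12 _] head=0 tail=2 count=2
After op 3 (read()): arr=[15 12 _] head=1 tail=2 count=1
After op 4 (write(3)): arr=[15 12 3] head=1 tail=0 count=2
After op 5 (write(13)): arr=[13 12 3] head=1 tail=1 count=3
After op 6 (write(2)): arr=[13 2 3] head=2 tail=2 count=3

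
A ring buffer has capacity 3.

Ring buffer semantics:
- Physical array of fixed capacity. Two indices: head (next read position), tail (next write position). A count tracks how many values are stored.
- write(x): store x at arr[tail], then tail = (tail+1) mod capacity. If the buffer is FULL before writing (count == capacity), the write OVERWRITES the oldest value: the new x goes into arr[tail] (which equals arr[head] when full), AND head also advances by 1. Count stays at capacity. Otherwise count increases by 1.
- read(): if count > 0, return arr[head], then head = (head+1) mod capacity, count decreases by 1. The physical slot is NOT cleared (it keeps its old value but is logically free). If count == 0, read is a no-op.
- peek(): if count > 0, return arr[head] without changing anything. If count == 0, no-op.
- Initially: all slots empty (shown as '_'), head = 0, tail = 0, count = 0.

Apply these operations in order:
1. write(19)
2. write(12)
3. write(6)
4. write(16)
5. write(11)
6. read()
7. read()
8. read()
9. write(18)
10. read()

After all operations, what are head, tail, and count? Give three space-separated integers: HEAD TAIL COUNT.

After op 1 (write(19)): arr=[19 _ _] head=0 tail=1 count=1
After op 2 (write(12)): arr=[19 12 _] head=0 tail=2 count=2
After op 3 (write(6)): arr=[19 12 6] head=0 tail=0 count=3
After op 4 (write(16)): arr=[16 12 6] head=1 tail=1 count=3
After op 5 (write(11)): arr=[16 11 6] head=2 tail=2 count=3
After op 6 (read()): arr=[16 11 6] head=0 tail=2 count=2
After op 7 (read()): arr=[16 11 6] head=1 tail=2 count=1
After op 8 (read()): arr=[16 11 6] head=2 tail=2 count=0
After op 9 (write(18)): arr=[16 11 18] head=2 tail=0 count=1
After op 10 (read()): arr=[16 11 18] head=0 tail=0 count=0

Answer: 0 0 0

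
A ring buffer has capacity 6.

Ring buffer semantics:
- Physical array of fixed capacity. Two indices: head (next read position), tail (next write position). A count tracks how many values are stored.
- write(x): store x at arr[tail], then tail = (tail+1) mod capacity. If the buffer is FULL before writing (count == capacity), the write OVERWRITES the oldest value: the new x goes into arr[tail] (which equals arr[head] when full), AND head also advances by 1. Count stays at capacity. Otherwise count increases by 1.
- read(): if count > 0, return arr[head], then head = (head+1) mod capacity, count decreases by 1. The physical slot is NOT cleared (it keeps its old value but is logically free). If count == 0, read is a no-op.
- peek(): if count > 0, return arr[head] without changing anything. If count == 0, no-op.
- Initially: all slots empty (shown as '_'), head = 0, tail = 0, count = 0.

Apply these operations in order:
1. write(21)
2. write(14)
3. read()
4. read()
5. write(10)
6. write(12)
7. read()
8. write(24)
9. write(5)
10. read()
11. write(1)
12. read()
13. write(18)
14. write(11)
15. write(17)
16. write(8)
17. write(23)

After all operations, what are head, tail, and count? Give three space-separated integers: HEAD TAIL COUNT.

After op 1 (write(21)): arr=[21 _ _ _ _ _] head=0 tail=1 count=1
After op 2 (write(14)): arr=[21 14 _ _ _ _] head=0 tail=2 count=2
After op 3 (read()): arr=[21 14 _ _ _ _] head=1 tail=2 count=1
After op 4 (read()): arr=[21 14 _ _ _ _] head=2 tail=2 count=0
After op 5 (write(10)): arr=[21 14 10 _ _ _] head=2 tail=3 count=1
After op 6 (write(12)): arr=[21 14 10 12 _ _] head=2 tail=4 count=2
After op 7 (read()): arr=[21 14 10 12 _ _] head=3 tail=4 count=1
After op 8 (write(24)): arr=[21 14 10 12 24 _] head=3 tail=5 count=2
After op 9 (write(5)): arr=[21 14 10 12 24 5] head=3 tail=0 count=3
After op 10 (read()): arr=[21 14 10 12 24 5] head=4 tail=0 count=2
After op 11 (write(1)): arr=[1 14 10 12 24 5] head=4 tail=1 count=3
After op 12 (read()): arr=[1 14 10 12 24 5] head=5 tail=1 count=2
After op 13 (write(18)): arr=[1 18 10 12 24 5] head=5 tail=2 count=3
After op 14 (write(11)): arr=[1 18 11 12 24 5] head=5 tail=3 count=4
After op 15 (write(17)): arr=[1 18 11 17 24 5] head=5 tail=4 count=5
After op 16 (write(8)): arr=[1 18 11 17 8 5] head=5 tail=5 count=6
After op 17 (write(23)): arr=[1 18 11 17 8 23] head=0 tail=0 count=6

Answer: 0 0 6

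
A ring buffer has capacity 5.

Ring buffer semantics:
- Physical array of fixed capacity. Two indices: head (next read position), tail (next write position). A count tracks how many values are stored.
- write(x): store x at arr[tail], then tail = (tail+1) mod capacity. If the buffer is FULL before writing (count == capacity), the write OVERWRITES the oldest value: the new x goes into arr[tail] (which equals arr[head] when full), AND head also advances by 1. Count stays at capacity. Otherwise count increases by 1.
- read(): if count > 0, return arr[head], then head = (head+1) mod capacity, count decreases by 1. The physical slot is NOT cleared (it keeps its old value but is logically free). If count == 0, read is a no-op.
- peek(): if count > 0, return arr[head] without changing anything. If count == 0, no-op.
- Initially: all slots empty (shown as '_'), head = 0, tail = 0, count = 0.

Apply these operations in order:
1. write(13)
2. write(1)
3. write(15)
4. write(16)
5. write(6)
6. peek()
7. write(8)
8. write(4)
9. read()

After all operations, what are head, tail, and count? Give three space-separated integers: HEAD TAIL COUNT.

Answer: 3 2 4

Derivation:
After op 1 (write(13)): arr=[13 _ _ _ _] head=0 tail=1 count=1
After op 2 (write(1)): arr=[13 1 _ _ _] head=0 tail=2 count=2
After op 3 (write(15)): arr=[13 1 15 _ _] head=0 tail=3 count=3
After op 4 (write(16)): arr=[13 1 15 16 _] head=0 tail=4 count=4
After op 5 (write(6)): arr=[13 1 15 16 6] head=0 tail=0 count=5
After op 6 (peek()): arr=[13 1 15 16 6] head=0 tail=0 count=5
After op 7 (write(8)): arr=[8 1 15 16 6] head=1 tail=1 count=5
After op 8 (write(4)): arr=[8 4 15 16 6] head=2 tail=2 count=5
After op 9 (read()): arr=[8 4 15 16 6] head=3 tail=2 count=4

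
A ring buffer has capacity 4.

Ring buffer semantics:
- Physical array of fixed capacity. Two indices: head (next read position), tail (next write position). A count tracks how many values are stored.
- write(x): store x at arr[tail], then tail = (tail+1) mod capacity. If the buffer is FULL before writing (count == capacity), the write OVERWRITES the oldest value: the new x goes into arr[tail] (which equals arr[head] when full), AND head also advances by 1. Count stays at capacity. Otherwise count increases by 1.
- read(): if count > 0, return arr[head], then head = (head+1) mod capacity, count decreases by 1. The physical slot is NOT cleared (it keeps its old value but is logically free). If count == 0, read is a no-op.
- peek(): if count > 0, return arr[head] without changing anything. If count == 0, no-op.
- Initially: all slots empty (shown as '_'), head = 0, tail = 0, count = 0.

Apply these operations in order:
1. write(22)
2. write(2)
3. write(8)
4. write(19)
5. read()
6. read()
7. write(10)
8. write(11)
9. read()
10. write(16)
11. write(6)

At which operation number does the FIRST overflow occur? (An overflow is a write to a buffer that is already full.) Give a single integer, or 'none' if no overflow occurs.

After op 1 (write(22)): arr=[22 _ _ _] head=0 tail=1 count=1
After op 2 (write(2)): arr=[22 2 _ _] head=0 tail=2 count=2
After op 3 (write(8)): arr=[22 2 8 _] head=0 tail=3 count=3
After op 4 (write(19)): arr=[22 2 8 19] head=0 tail=0 count=4
After op 5 (read()): arr=[22 2 8 19] head=1 tail=0 count=3
After op 6 (read()): arr=[22 2 8 19] head=2 tail=0 count=2
After op 7 (write(10)): arr=[10 2 8 19] head=2 tail=1 count=3
After op 8 (write(11)): arr=[10 11 8 19] head=2 tail=2 count=4
After op 9 (read()): arr=[10 11 8 19] head=3 tail=2 count=3
After op 10 (write(16)): arr=[10 11 16 19] head=3 tail=3 count=4
After op 11 (write(6)): arr=[10 11 16 6] head=0 tail=0 count=4

Answer: 11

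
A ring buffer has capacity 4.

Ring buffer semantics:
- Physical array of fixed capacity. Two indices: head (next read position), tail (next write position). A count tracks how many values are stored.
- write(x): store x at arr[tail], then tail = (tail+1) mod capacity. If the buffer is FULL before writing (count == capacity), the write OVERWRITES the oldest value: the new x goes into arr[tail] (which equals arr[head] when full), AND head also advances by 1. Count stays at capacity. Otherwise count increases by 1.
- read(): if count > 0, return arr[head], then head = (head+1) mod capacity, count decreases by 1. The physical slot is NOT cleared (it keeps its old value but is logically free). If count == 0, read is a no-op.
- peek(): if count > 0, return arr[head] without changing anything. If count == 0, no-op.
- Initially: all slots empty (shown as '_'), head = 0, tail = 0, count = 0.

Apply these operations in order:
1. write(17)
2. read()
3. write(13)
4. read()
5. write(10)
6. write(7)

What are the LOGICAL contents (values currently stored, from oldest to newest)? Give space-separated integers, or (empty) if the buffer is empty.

After op 1 (write(17)): arr=[17 _ _ _] head=0 tail=1 count=1
After op 2 (read()): arr=[17 _ _ _] head=1 tail=1 count=0
After op 3 (write(13)): arr=[17 13 _ _] head=1 tail=2 count=1
After op 4 (read()): arr=[17 13 _ _] head=2 tail=2 count=0
After op 5 (write(10)): arr=[17 13 10 _] head=2 tail=3 count=1
After op 6 (write(7)): arr=[17 13 10 7] head=2 tail=0 count=2

Answer: 10 7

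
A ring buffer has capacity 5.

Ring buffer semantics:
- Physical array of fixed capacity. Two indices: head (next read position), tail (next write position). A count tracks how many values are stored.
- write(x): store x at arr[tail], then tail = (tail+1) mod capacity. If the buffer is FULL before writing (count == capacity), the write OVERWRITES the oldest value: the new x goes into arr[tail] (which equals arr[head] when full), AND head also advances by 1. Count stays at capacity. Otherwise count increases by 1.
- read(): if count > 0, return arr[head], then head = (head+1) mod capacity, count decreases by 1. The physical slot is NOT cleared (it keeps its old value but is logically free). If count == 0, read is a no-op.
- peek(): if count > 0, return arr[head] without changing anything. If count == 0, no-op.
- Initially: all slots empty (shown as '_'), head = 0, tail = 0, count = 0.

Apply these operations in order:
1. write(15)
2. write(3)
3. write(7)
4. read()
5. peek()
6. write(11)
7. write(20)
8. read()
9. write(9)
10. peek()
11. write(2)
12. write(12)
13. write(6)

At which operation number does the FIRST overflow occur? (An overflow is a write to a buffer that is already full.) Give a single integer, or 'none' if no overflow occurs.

Answer: 12

Derivation:
After op 1 (write(15)): arr=[15 _ _ _ _] head=0 tail=1 count=1
After op 2 (write(3)): arr=[15 3 _ _ _] head=0 tail=2 count=2
After op 3 (write(7)): arr=[15 3 7 _ _] head=0 tail=3 count=3
After op 4 (read()): arr=[15 3 7 _ _] head=1 tail=3 count=2
After op 5 (peek()): arr=[15 3 7 _ _] head=1 tail=3 count=2
After op 6 (write(11)): arr=[15 3 7 11 _] head=1 tail=4 count=3
After op 7 (write(20)): arr=[15 3 7 11 20] head=1 tail=0 count=4
After op 8 (read()): arr=[15 3 7 11 20] head=2 tail=0 count=3
After op 9 (write(9)): arr=[9 3 7 11 20] head=2 tail=1 count=4
After op 10 (peek()): arr=[9 3 7 11 20] head=2 tail=1 count=4
After op 11 (write(2)): arr=[9 2 7 11 20] head=2 tail=2 count=5
After op 12 (write(12)): arr=[9 2 12 11 20] head=3 tail=3 count=5
After op 13 (write(6)): arr=[9 2 12 6 20] head=4 tail=4 count=5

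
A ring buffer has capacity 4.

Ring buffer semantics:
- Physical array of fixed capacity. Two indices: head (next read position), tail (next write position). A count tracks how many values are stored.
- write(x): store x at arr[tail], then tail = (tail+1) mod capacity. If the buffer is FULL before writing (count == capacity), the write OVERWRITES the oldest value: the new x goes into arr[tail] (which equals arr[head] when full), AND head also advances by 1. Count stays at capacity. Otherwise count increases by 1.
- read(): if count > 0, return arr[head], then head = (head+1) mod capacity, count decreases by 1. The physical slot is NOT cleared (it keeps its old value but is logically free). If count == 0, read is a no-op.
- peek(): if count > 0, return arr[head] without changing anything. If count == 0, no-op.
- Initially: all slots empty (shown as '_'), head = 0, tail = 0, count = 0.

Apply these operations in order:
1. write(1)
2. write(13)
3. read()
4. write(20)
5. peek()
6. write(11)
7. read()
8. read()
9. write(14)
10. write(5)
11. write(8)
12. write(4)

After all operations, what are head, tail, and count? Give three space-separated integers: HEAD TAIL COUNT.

Answer: 0 0 4

Derivation:
After op 1 (write(1)): arr=[1 _ _ _] head=0 tail=1 count=1
After op 2 (write(13)): arr=[1 13 _ _] head=0 tail=2 count=2
After op 3 (read()): arr=[1 13 _ _] head=1 tail=2 count=1
After op 4 (write(20)): arr=[1 13 20 _] head=1 tail=3 count=2
After op 5 (peek()): arr=[1 13 20 _] head=1 tail=3 count=2
After op 6 (write(11)): arr=[1 13 20 11] head=1 tail=0 count=3
After op 7 (read()): arr=[1 13 20 11] head=2 tail=0 count=2
After op 8 (read()): arr=[1 13 20 11] head=3 tail=0 count=1
After op 9 (write(14)): arr=[14 13 20 11] head=3 tail=1 count=2
After op 10 (write(5)): arr=[14 5 20 11] head=3 tail=2 count=3
After op 11 (write(8)): arr=[14 5 8 11] head=3 tail=3 count=4
After op 12 (write(4)): arr=[14 5 8 4] head=0 tail=0 count=4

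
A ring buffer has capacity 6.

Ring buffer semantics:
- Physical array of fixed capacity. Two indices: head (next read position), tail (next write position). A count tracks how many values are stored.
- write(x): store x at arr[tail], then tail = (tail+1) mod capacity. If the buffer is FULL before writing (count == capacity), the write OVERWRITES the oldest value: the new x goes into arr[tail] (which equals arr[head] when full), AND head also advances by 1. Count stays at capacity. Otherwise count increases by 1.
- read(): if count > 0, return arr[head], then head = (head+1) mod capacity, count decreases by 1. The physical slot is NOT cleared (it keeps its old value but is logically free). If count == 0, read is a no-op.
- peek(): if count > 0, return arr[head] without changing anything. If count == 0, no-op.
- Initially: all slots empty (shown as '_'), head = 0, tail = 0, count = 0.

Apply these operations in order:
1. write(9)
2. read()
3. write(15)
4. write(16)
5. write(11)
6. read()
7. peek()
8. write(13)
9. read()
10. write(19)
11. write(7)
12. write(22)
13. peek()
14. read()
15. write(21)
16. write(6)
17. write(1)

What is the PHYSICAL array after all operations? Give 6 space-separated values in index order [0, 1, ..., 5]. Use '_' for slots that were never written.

Answer: 7 22 21 6 1 19

Derivation:
After op 1 (write(9)): arr=[9 _ _ _ _ _] head=0 tail=1 count=1
After op 2 (read()): arr=[9 _ _ _ _ _] head=1 tail=1 count=0
After op 3 (write(15)): arr=[9 15 _ _ _ _] head=1 tail=2 count=1
After op 4 (write(16)): arr=[9 15 16 _ _ _] head=1 tail=3 count=2
After op 5 (write(11)): arr=[9 15 16 11 _ _] head=1 tail=4 count=3
After op 6 (read()): arr=[9 15 16 11 _ _] head=2 tail=4 count=2
After op 7 (peek()): arr=[9 15 16 11 _ _] head=2 tail=4 count=2
After op 8 (write(13)): arr=[9 15 16 11 13 _] head=2 tail=5 count=3
After op 9 (read()): arr=[9 15 16 11 13 _] head=3 tail=5 count=2
After op 10 (write(19)): arr=[9 15 16 11 13 19] head=3 tail=0 count=3
After op 11 (write(7)): arr=[7 15 16 11 13 19] head=3 tail=1 count=4
After op 12 (write(22)): arr=[7 22 16 11 13 19] head=3 tail=2 count=5
After op 13 (peek()): arr=[7 22 16 11 13 19] head=3 tail=2 count=5
After op 14 (read()): arr=[7 22 16 11 13 19] head=4 tail=2 count=4
After op 15 (write(21)): arr=[7 22 21 11 13 19] head=4 tail=3 count=5
After op 16 (write(6)): arr=[7 22 21 6 13 19] head=4 tail=4 count=6
After op 17 (write(1)): arr=[7 22 21 6 1 19] head=5 tail=5 count=6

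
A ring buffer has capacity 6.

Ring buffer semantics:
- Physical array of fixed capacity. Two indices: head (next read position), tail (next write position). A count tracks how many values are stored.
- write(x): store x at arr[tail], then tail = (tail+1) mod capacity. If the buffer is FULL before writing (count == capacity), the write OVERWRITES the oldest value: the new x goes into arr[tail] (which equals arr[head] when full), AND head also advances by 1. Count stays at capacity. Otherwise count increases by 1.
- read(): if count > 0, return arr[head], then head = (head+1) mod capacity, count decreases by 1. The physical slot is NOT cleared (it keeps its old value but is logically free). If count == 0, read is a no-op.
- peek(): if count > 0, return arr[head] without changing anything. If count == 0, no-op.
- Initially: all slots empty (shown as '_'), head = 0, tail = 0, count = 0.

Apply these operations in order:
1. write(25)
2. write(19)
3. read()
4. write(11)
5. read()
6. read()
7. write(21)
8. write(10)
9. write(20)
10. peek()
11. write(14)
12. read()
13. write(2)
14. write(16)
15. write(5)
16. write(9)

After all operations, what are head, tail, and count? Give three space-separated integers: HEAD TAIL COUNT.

Answer: 5 5 6

Derivation:
After op 1 (write(25)): arr=[25 _ _ _ _ _] head=0 tail=1 count=1
After op 2 (write(19)): arr=[25 19 _ _ _ _] head=0 tail=2 count=2
After op 3 (read()): arr=[25 19 _ _ _ _] head=1 tail=2 count=1
After op 4 (write(11)): arr=[25 19 11 _ _ _] head=1 tail=3 count=2
After op 5 (read()): arr=[25 19 11 _ _ _] head=2 tail=3 count=1
After op 6 (read()): arr=[25 19 11 _ _ _] head=3 tail=3 count=0
After op 7 (write(21)): arr=[25 19 11 21 _ _] head=3 tail=4 count=1
After op 8 (write(10)): arr=[25 19 11 21 10 _] head=3 tail=5 count=2
After op 9 (write(20)): arr=[25 19 11 21 10 20] head=3 tail=0 count=3
After op 10 (peek()): arr=[25 19 11 21 10 20] head=3 tail=0 count=3
After op 11 (write(14)): arr=[14 19 11 21 10 20] head=3 tail=1 count=4
After op 12 (read()): arr=[14 19 11 21 10 20] head=4 tail=1 count=3
After op 13 (write(2)): arr=[14 2 11 21 10 20] head=4 tail=2 count=4
After op 14 (write(16)): arr=[14 2 16 21 10 20] head=4 tail=3 count=5
After op 15 (write(5)): arr=[14 2 16 5 10 20] head=4 tail=4 count=6
After op 16 (write(9)): arr=[14 2 16 5 9 20] head=5 tail=5 count=6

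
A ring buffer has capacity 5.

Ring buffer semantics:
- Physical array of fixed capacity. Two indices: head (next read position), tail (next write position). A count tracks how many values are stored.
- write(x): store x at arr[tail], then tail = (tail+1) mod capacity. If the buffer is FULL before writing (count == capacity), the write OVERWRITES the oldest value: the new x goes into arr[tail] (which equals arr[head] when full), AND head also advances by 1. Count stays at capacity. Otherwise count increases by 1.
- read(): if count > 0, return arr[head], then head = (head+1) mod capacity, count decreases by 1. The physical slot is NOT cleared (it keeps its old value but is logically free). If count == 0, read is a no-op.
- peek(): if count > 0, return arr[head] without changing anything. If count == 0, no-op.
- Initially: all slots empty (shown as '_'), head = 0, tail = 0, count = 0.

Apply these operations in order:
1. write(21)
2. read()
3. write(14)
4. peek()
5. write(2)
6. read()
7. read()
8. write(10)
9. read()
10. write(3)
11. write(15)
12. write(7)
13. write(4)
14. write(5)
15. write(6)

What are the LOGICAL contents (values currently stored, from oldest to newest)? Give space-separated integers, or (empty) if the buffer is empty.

After op 1 (write(21)): arr=[21 _ _ _ _] head=0 tail=1 count=1
After op 2 (read()): arr=[21 _ _ _ _] head=1 tail=1 count=0
After op 3 (write(14)): arr=[21 14 _ _ _] head=1 tail=2 count=1
After op 4 (peek()): arr=[21 14 _ _ _] head=1 tail=2 count=1
After op 5 (write(2)): arr=[21 14 2 _ _] head=1 tail=3 count=2
After op 6 (read()): arr=[21 14 2 _ _] head=2 tail=3 count=1
After op 7 (read()): arr=[21 14 2 _ _] head=3 tail=3 count=0
After op 8 (write(10)): arr=[21 14 2 10 _] head=3 tail=4 count=1
After op 9 (read()): arr=[21 14 2 10 _] head=4 tail=4 count=0
After op 10 (write(3)): arr=[21 14 2 10 3] head=4 tail=0 count=1
After op 11 (write(15)): arr=[15 14 2 10 3] head=4 tail=1 count=2
After op 12 (write(7)): arr=[15 7 2 10 3] head=4 tail=2 count=3
After op 13 (write(4)): arr=[15 7 4 10 3] head=4 tail=3 count=4
After op 14 (write(5)): arr=[15 7 4 5 3] head=4 tail=4 count=5
After op 15 (write(6)): arr=[15 7 4 5 6] head=0 tail=0 count=5

Answer: 15 7 4 5 6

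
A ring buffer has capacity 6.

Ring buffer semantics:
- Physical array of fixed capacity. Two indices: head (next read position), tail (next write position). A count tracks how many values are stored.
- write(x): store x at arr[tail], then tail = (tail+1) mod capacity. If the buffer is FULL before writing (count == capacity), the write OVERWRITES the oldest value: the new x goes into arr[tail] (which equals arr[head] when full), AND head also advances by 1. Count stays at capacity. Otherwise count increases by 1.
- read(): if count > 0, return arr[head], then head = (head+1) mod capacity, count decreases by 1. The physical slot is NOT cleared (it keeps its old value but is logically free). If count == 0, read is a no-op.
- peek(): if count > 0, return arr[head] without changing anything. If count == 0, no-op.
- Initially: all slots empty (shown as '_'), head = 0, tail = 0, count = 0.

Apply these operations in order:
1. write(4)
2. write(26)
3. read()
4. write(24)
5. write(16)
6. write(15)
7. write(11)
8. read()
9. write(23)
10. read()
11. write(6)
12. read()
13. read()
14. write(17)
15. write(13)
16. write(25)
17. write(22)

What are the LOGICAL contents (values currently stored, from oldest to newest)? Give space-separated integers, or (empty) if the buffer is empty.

After op 1 (write(4)): arr=[4 _ _ _ _ _] head=0 tail=1 count=1
After op 2 (write(26)): arr=[4 26 _ _ _ _] head=0 tail=2 count=2
After op 3 (read()): arr=[4 26 _ _ _ _] head=1 tail=2 count=1
After op 4 (write(24)): arr=[4 26 24 _ _ _] head=1 tail=3 count=2
After op 5 (write(16)): arr=[4 26 24 16 _ _] head=1 tail=4 count=3
After op 6 (write(15)): arr=[4 26 24 16 15 _] head=1 tail=5 count=4
After op 7 (write(11)): arr=[4 26 24 16 15 11] head=1 tail=0 count=5
After op 8 (read()): arr=[4 26 24 16 15 11] head=2 tail=0 count=4
After op 9 (write(23)): arr=[23 26 24 16 15 11] head=2 tail=1 count=5
After op 10 (read()): arr=[23 26 24 16 15 11] head=3 tail=1 count=4
After op 11 (write(6)): arr=[23 6 24 16 15 11] head=3 tail=2 count=5
After op 12 (read()): arr=[23 6 24 16 15 11] head=4 tail=2 count=4
After op 13 (read()): arr=[23 6 24 16 15 11] head=5 tail=2 count=3
After op 14 (write(17)): arr=[23 6 17 16 15 11] head=5 tail=3 count=4
After op 15 (write(13)): arr=[23 6 17 13 15 11] head=5 tail=4 count=5
After op 16 (write(25)): arr=[23 6 17 13 25 11] head=5 tail=5 count=6
After op 17 (write(22)): arr=[23 6 17 13 25 22] head=0 tail=0 count=6

Answer: 23 6 17 13 25 22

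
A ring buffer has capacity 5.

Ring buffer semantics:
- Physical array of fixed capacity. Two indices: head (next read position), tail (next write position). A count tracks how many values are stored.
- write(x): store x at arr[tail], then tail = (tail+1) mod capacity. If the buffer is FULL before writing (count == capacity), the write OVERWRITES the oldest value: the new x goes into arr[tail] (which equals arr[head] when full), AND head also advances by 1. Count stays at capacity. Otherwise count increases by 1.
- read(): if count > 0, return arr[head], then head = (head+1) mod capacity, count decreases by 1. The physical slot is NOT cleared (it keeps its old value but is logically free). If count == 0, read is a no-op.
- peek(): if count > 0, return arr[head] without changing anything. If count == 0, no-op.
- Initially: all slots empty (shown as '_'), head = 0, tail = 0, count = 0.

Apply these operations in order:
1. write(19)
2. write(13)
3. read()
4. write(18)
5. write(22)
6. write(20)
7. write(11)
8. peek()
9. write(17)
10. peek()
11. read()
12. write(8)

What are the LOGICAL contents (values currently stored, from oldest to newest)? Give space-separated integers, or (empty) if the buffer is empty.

Answer: 22 20 11 17 8

Derivation:
After op 1 (write(19)): arr=[19 _ _ _ _] head=0 tail=1 count=1
After op 2 (write(13)): arr=[19 13 _ _ _] head=0 tail=2 count=2
After op 3 (read()): arr=[19 13 _ _ _] head=1 tail=2 count=1
After op 4 (write(18)): arr=[19 13 18 _ _] head=1 tail=3 count=2
After op 5 (write(22)): arr=[19 13 18 22 _] head=1 tail=4 count=3
After op 6 (write(20)): arr=[19 13 18 22 20] head=1 tail=0 count=4
After op 7 (write(11)): arr=[11 13 18 22 20] head=1 tail=1 count=5
After op 8 (peek()): arr=[11 13 18 22 20] head=1 tail=1 count=5
After op 9 (write(17)): arr=[11 17 18 22 20] head=2 tail=2 count=5
After op 10 (peek()): arr=[11 17 18 22 20] head=2 tail=2 count=5
After op 11 (read()): arr=[11 17 18 22 20] head=3 tail=2 count=4
After op 12 (write(8)): arr=[11 17 8 22 20] head=3 tail=3 count=5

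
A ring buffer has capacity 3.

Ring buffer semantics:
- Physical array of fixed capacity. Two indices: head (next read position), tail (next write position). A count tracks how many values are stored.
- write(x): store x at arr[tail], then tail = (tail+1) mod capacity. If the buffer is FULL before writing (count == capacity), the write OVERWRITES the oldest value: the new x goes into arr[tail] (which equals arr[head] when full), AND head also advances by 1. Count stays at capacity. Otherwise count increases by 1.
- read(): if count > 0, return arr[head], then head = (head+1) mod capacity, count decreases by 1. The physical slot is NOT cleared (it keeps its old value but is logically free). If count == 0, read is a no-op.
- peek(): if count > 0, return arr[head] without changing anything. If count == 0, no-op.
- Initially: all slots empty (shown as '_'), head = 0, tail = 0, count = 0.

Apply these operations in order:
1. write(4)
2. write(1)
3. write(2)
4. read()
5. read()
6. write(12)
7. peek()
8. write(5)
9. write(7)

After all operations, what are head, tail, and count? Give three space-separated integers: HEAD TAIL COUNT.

After op 1 (write(4)): arr=[4 _ _] head=0 tail=1 count=1
After op 2 (write(1)): arr=[4 1 _] head=0 tail=2 count=2
After op 3 (write(2)): arr=[4 1 2] head=0 tail=0 count=3
After op 4 (read()): arr=[4 1 2] head=1 tail=0 count=2
After op 5 (read()): arr=[4 1 2] head=2 tail=0 count=1
After op 6 (write(12)): arr=[12 1 2] head=2 tail=1 count=2
After op 7 (peek()): arr=[12 1 2] head=2 tail=1 count=2
After op 8 (write(5)): arr=[12 5 2] head=2 tail=2 count=3
After op 9 (write(7)): arr=[12 5 7] head=0 tail=0 count=3

Answer: 0 0 3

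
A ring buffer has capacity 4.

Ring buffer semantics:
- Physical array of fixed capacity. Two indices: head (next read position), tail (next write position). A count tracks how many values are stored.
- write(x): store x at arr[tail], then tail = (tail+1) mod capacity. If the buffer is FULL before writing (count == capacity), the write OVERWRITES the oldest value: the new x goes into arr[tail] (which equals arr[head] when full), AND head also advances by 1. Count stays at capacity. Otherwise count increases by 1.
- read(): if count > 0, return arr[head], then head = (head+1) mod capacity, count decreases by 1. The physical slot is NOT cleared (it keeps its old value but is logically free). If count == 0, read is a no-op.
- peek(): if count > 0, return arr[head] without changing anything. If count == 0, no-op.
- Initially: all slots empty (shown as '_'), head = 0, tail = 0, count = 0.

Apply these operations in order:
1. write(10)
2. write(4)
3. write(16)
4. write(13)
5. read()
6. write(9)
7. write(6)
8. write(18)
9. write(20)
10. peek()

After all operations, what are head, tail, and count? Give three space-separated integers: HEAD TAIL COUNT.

After op 1 (write(10)): arr=[10 _ _ _] head=0 tail=1 count=1
After op 2 (write(4)): arr=[10 4 _ _] head=0 tail=2 count=2
After op 3 (write(16)): arr=[10 4 16 _] head=0 tail=3 count=3
After op 4 (write(13)): arr=[10 4 16 13] head=0 tail=0 count=4
After op 5 (read()): arr=[10 4 16 13] head=1 tail=0 count=3
After op 6 (write(9)): arr=[9 4 16 13] head=1 tail=1 count=4
After op 7 (write(6)): arr=[9 6 16 13] head=2 tail=2 count=4
After op 8 (write(18)): arr=[9 6 18 13] head=3 tail=3 count=4
After op 9 (write(20)): arr=[9 6 18 20] head=0 tail=0 count=4
After op 10 (peek()): arr=[9 6 18 20] head=0 tail=0 count=4

Answer: 0 0 4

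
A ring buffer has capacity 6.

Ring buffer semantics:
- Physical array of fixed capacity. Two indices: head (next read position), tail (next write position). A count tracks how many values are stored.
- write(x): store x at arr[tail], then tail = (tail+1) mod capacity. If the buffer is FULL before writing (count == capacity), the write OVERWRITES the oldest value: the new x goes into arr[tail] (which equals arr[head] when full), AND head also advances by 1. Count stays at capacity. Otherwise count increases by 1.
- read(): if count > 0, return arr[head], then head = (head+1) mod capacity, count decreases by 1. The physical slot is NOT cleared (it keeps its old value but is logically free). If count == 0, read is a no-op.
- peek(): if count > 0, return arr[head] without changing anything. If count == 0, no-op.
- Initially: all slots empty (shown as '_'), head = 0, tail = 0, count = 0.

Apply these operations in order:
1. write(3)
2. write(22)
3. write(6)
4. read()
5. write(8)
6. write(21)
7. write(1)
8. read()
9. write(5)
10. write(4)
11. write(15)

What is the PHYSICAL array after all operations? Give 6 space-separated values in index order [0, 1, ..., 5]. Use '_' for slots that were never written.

After op 1 (write(3)): arr=[3 _ _ _ _ _] head=0 tail=1 count=1
After op 2 (write(22)): arr=[3 22 _ _ _ _] head=0 tail=2 count=2
After op 3 (write(6)): arr=[3 22 6 _ _ _] head=0 tail=3 count=3
After op 4 (read()): arr=[3 22 6 _ _ _] head=1 tail=3 count=2
After op 5 (write(8)): arr=[3 22 6 8 _ _] head=1 tail=4 count=3
After op 6 (write(21)): arr=[3 22 6 8 21 _] head=1 tail=5 count=4
After op 7 (write(1)): arr=[3 22 6 8 21 1] head=1 tail=0 count=5
After op 8 (read()): arr=[3 22 6 8 21 1] head=2 tail=0 count=4
After op 9 (write(5)): arr=[5 22 6 8 21 1] head=2 tail=1 count=5
After op 10 (write(4)): arr=[5 4 6 8 21 1] head=2 tail=2 count=6
After op 11 (write(15)): arr=[5 4 15 8 21 1] head=3 tail=3 count=6

Answer: 5 4 15 8 21 1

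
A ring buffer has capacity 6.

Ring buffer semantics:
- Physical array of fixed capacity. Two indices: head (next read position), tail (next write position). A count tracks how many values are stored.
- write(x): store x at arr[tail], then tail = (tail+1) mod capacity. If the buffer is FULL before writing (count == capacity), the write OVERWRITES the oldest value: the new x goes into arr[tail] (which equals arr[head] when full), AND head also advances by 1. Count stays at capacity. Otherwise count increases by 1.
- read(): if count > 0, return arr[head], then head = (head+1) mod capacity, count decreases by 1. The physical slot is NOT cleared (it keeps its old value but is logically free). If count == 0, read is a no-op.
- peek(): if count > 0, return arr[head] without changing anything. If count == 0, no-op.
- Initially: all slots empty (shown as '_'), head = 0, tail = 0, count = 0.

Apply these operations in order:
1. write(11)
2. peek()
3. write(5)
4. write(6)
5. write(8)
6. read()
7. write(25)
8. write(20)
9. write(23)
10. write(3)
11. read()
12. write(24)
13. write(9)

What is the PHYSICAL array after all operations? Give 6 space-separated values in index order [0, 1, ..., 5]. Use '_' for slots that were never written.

After op 1 (write(11)): arr=[11 _ _ _ _ _] head=0 tail=1 count=1
After op 2 (peek()): arr=[11 _ _ _ _ _] head=0 tail=1 count=1
After op 3 (write(5)): arr=[11 5 _ _ _ _] head=0 tail=2 count=2
After op 4 (write(6)): arr=[11 5 6 _ _ _] head=0 tail=3 count=3
After op 5 (write(8)): arr=[11 5 6 8 _ _] head=0 tail=4 count=4
After op 6 (read()): arr=[11 5 6 8 _ _] head=1 tail=4 count=3
After op 7 (write(25)): arr=[11 5 6 8 25 _] head=1 tail=5 count=4
After op 8 (write(20)): arr=[11 5 6 8 25 20] head=1 tail=0 count=5
After op 9 (write(23)): arr=[23 5 6 8 25 20] head=1 tail=1 count=6
After op 10 (write(3)): arr=[23 3 6 8 25 20] head=2 tail=2 count=6
After op 11 (read()): arr=[23 3 6 8 25 20] head=3 tail=2 count=5
After op 12 (write(24)): arr=[23 3 24 8 25 20] head=3 tail=3 count=6
After op 13 (write(9)): arr=[23 3 24 9 25 20] head=4 tail=4 count=6

Answer: 23 3 24 9 25 20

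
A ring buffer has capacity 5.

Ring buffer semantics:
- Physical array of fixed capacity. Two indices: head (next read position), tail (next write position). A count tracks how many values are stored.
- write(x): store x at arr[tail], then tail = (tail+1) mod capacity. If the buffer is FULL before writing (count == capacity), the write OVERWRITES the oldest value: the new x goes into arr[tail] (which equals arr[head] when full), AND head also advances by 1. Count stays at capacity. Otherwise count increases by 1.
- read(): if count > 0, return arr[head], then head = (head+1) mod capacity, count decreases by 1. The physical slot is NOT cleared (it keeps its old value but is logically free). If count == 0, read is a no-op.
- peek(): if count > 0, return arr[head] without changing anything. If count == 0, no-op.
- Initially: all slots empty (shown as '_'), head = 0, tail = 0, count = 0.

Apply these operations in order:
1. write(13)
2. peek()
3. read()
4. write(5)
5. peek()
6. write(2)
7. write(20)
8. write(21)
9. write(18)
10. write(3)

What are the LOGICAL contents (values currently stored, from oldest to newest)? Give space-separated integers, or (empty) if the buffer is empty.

Answer: 2 20 21 18 3

Derivation:
After op 1 (write(13)): arr=[13 _ _ _ _] head=0 tail=1 count=1
After op 2 (peek()): arr=[13 _ _ _ _] head=0 tail=1 count=1
After op 3 (read()): arr=[13 _ _ _ _] head=1 tail=1 count=0
After op 4 (write(5)): arr=[13 5 _ _ _] head=1 tail=2 count=1
After op 5 (peek()): arr=[13 5 _ _ _] head=1 tail=2 count=1
After op 6 (write(2)): arr=[13 5 2 _ _] head=1 tail=3 count=2
After op 7 (write(20)): arr=[13 5 2 20 _] head=1 tail=4 count=3
After op 8 (write(21)): arr=[13 5 2 20 21] head=1 tail=0 count=4
After op 9 (write(18)): arr=[18 5 2 20 21] head=1 tail=1 count=5
After op 10 (write(3)): arr=[18 3 2 20 21] head=2 tail=2 count=5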